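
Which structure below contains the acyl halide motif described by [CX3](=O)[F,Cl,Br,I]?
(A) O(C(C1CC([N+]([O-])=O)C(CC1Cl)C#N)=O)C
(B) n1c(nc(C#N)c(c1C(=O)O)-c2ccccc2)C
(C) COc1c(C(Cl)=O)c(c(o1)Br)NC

C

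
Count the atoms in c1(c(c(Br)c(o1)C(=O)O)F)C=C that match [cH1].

0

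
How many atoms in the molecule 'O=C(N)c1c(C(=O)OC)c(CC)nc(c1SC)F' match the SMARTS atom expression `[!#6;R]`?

1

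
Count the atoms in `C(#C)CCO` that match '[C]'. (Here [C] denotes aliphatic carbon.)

The query [C] means: uppercase C matches aliphatic (non-aromatic) carbon only.
Check the 5 heavy atoms by environment: 4× C → match; 1× O → no.
That gives 4 matching atoms.

4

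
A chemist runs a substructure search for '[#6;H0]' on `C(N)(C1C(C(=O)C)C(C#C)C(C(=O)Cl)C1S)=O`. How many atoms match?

The query [#6;H0] means: any carbon with no attached hydrogen.
Check the 17 heavy atoms by environment: 6× C (H1) → no; 4× C (H0) → match; 1× S (H1) → no; 3× O (H0) → no; 1× C (H3) → no; 1× Cl (H0) → no; 1× N (H2) → no.
That gives 4 matching atoms.

4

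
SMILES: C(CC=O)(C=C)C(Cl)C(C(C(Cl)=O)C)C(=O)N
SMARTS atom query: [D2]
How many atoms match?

3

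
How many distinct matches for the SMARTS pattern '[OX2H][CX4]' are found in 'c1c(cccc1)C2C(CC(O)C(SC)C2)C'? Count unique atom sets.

1

[OX2H][CX4] is the SMARTS for an aliphatic alcohol: a hydroxyl oxygen bound to an sp3 (X4) carbon.
Exactly one fragment in the molecule meets all constraints, giving 1 match.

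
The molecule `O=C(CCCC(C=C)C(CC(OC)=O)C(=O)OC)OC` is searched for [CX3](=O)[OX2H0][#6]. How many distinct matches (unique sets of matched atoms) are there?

3

[CX3](=O)[OX2H0][#6] is the SMARTS for an ester: a carbonyl carbon bonded to an oxygen that is itself bonded to carbon (no H on that O).
The molecule carries 3 separate instances of a methyl-ester group (-C(=O)OCH3) meeting every constraint; each maps to a distinct set of atoms, giving 3 matches.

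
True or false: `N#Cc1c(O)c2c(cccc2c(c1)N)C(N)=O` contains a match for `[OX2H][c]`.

True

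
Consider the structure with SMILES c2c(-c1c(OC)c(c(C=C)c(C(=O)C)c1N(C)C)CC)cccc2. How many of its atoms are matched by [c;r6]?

The query [c;r6] means: aromatic carbon that belongs to a six-membered ring.
Check the 24 heavy atoms by environment: 12× c (aromatic, in 6-ring) → match; 9× C (acyclic) → no; 2× O (acyclic) → no; 1× N (acyclic) → no.
That gives 12 matching atoms.

12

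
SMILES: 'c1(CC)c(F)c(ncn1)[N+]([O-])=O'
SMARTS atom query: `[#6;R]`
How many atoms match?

4

The query [#6;R] means: carbon that is part of a ring.
Check the 12 heavy atoms by environment: 2× n (aromatic, in 6-ring) → no; 4× c (aromatic, in 6-ring) → match; 1× N (charge +1, acyclic) → no; 1× O (charge -1, acyclic) → no; 1× O (acyclic) → no; 2× C (acyclic) → no; 1× F (acyclic) → no.
That gives 4 matching atoms.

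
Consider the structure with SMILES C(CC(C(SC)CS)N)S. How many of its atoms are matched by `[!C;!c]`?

The query [!C;!c] means: neither aliphatic nor aromatic carbon — same as [!#6].
Check the 10 heavy atoms by environment: 6× C → no; 3× S → match; 1× N → match.
Summing the matching environments: 3 + 1 = 4 matching atoms.

4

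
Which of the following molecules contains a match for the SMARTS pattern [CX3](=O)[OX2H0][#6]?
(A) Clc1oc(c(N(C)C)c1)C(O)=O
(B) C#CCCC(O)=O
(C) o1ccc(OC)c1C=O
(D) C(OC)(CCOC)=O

[CX3](=O)[OX2H0][#6] describes a carbonyl carbon bonded to an oxygen that is itself bonded to carbon (no H on that O) (an ester).
(A) has a carboxylic acid group (-C(=O)OH) but the singly-bonded O carries H (OX2H1, not H0).
(B) has a carboxylic acid group (-C(=O)OH) but the singly-bonded O carries H (OX2H1, not H0).
(C) has a methoxy ether (-OCH3) but the ether oxygen is not adjacent to a C=O carbon.
(D) contains a methyl-ester group (-C(=O)OCH3), which satisfies every atom and bond constraint.
So the answer is (D).

D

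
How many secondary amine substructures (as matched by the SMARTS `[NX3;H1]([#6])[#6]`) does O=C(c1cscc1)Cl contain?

0

[NX3;H1]([#6])[#6] is the SMARTS for a secondary amine: a trivalent nitrogen with one H, bonded to two carbons.
No fragment in the molecule satisfies every constraint, giving 0 matches.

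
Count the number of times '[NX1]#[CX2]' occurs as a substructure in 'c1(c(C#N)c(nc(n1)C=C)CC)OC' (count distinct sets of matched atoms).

1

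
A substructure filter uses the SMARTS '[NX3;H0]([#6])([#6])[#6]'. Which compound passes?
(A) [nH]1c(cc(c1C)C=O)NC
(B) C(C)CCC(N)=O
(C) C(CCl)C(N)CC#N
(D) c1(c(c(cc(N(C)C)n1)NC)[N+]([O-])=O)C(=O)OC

D

[NX3;H0]([#6])([#6])[#6] describes a trivalent nitrogen with no H, bonded to three carbons (a tertiary amine).
(A) has an N-methylamino group (-NHCH3) but the nitrogen still has one H (H1), not H0.
(B) has a primary amide (-C(=O)NH2) but the amide nitrogen has H2 and only one carbon neighbour.
(C) has a primary amino group (-NH2) but the nitrogen has H2, not H0 with three carbons.
(D) contains a dimethylamino group (-N(CH3)2), which satisfies every atom and bond constraint.
So the answer is (D).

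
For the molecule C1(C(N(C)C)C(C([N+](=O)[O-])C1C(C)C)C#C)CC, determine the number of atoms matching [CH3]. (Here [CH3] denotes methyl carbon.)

5

Check the 18 heavy atoms by environment: 7× C (H1) → no; 1× C (H2) → no; 5× C (H3) → match; 1× N (H0) → no; 1× C (H0) → no; 1× N (charge +1, H0) → no; 1× O (charge -1, H0) → no; 1× O (H0) → no.
That gives 5 matching atoms.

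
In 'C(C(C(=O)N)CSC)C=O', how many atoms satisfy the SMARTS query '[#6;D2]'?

3

The query [#6;D2] means: any carbon bonded to exactly two heavy atoms.
Check the 10 heavy atoms by environment: 3× C (D2) → match; 2× C (D3) → no; 1× S (D2) → no; 1× C (D1) → no; 2× O (D1) → no; 1× N (D1) → no.
That gives 3 matching atoms.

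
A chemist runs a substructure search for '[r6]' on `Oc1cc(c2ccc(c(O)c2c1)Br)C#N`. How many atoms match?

10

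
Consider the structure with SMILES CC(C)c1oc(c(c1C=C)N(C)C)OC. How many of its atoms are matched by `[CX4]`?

6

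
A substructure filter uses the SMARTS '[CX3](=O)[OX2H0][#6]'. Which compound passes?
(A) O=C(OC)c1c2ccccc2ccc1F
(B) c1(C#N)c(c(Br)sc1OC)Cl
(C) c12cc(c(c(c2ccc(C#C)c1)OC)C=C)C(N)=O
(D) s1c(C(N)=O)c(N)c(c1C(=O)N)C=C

[CX3](=O)[OX2H0][#6] describes a carbonyl carbon bonded to an oxygen that is itself bonded to carbon (no H on that O) (an ester).
(A) contains a methyl-ester group (-C(=O)OCH3), which satisfies every atom and bond constraint.
(B) has a methoxy ether (-OCH3) but the ether oxygen is not adjacent to a C=O carbon.
(C) has a methoxy ether (-OCH3) but the ether oxygen is not adjacent to a C=O carbon.
(D) has a primary amide (-C(=O)NH2) but the carbonyl is bonded to N, not to an O-C linkage.
So the answer is (A).

A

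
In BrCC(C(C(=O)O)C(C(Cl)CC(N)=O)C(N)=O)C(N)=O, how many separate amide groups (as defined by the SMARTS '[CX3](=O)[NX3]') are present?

3

[CX3](=O)[NX3] is the SMARTS for an amide: a carbonyl carbon bonded to a trivalent nitrogen.
The molecule carries 3 separate instances of a primary amide (-C(=O)NH2) meeting every constraint; each maps to a distinct set of atoms, giving 3 matches.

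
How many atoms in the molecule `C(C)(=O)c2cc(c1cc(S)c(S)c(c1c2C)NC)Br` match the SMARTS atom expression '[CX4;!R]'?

3

The query [CX4;!R] means: aliphatic carbon with four total connections, not in a ring.
Check the 19 heavy atoms by environment: 10× c (aromatic, X3, in 6-ring) → no; 3× C (X4, acyclic) → match; 1× C (X3, acyclic) → no; 1× O (X1, acyclic) → no; 1× N (X3, acyclic) → no; 2× S (X2, acyclic) → no; 1× Br (X1, acyclic) → no.
That gives 3 matching atoms.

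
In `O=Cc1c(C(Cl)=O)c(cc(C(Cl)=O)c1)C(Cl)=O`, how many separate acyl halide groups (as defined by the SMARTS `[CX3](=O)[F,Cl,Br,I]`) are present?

3

[CX3](=O)[F,Cl,Br,I] is the SMARTS for an acyl halide: a carbonyl carbon bonded to a halogen.
The molecule carries 3 separate instances of an acyl chloride (-C(=O)Cl) meeting every constraint; each maps to a distinct set of atoms, giving 3 matches.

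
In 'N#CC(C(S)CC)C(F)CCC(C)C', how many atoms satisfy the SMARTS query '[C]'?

11

Check the 14 heavy atoms by environment: 11× C → match; 1× F → no; 1× S → no; 1× N → no.
That gives 11 matching atoms.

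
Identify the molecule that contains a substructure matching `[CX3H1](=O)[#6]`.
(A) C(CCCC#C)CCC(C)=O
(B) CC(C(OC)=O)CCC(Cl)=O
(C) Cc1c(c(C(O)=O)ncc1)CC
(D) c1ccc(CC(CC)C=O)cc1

D

[CX3H1](=O)[#6] describes an sp2 carbon with one H, double-bonded to O and single-bonded to carbon (an aldehyde).
(A) has an acetyl/ketone group (-C(=O)CH3) but the carbonyl carbon has H0 (two carbon neighbours), not H1.
(B) has a methyl-ester group (-C(=O)OCH3) but the carbonyl carbon has H0, not H1.
(C) has a carboxylic acid group (-C(=O)OH) but the carbonyl carbon has H0 and is bonded to O, not H1.
(D) contains an aldehyde (-CHO), which satisfies every atom and bond constraint.
So the answer is (D).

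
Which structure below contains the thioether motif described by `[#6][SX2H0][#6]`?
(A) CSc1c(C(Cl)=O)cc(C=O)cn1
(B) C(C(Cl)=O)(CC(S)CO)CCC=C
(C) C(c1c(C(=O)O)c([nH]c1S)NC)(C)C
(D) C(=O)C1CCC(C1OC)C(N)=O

[#6][SX2H0][#6] describes an aliphatic sulfur bridging two carbons with no H on the sulfur (a thioether).
(A) contains a methylthio ether (-SCH3), which satisfies every atom and bond constraint.
(B) has a thiol (-SH) but the sulfur has H1, not H0 bridging two carbons.
(C) has a thiol (-SH) but the sulfur has H1, not H0 bridging two carbons.
(D) has a methoxy ether (-OCH3) but the bridging atom is O, not S.
So the answer is (A).

A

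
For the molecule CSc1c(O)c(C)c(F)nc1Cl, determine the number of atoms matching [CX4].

2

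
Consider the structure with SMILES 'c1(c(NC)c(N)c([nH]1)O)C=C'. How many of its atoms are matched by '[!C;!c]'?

The query [!C;!c] means: neither aliphatic nor aromatic carbon — same as [!#6].
Check the 11 heavy atoms by environment: 1× n (aromatic) → match; 4× c (aromatic) → no; 2× N → match; 3× C → no; 1× O → match.
Summing the matching environments: 1 + 2 + 1 = 4 matching atoms.

4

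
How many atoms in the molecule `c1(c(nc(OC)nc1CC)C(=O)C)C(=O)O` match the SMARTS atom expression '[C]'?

6

Check the 16 heavy atoms by environment: 2× n (aromatic) → no; 4× c (aromatic) → no; 4× O → no; 6× C → match.
That gives 6 matching atoms.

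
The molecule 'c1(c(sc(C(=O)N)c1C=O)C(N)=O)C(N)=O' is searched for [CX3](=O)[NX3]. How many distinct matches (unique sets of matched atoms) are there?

3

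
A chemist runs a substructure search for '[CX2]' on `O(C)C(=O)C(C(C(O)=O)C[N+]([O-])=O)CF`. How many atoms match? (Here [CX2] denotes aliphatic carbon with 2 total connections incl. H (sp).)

The query [CX2] means: C with X2: aliphatic carbon with exactly 2 total connections.
Check the 15 heavy atoms by environment: 5× C (X4) → no; 1× N (charge +1, X3) → no; 1× O (charge -1, X1) → no; 3× O (X1) → no; 1× F (X1) → no; 2× C (X3) → no; 2× O (X2) → no.
No environment satisfies the query, so 0 matching atoms.

0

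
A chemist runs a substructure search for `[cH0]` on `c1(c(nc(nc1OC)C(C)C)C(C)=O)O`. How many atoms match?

4

The query [cH0] means: aromatic carbon with no attached hydrogen (substituted or ring-fusion).
Check the 15 heavy atoms by environment: 2× n (aromatic, H0) → no; 4× c (aromatic, H0) → match; 1× C (H0) → no; 2× O (H0) → no; 4× C (H3) → no; 1× O (H1) → no; 1× C (H1) → no.
That gives 4 matching atoms.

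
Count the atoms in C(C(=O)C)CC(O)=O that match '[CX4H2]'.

2

The query [CX4H2] means: sp3 carbon (X4) with exactly two hydrogens.
Check the 8 heavy atoms by environment: 2× C (H2, X4) → match; 2× C (H0, X3) → no; 2× O (H0, X1) → no; 1× O (H1, X2) → no; 1× C (H3, X4) → no.
That gives 2 matching atoms.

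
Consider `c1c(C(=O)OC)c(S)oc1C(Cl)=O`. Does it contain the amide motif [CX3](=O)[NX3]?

No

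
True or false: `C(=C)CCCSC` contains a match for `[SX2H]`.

False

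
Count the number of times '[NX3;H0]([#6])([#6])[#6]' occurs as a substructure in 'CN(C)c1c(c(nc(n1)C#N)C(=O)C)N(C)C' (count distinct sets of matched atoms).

[NX3;H0]([#6])([#6])[#6] is the SMARTS for a tertiary amine: a trivalent nitrogen with no H, bonded to three carbons.
The molecule carries 2 separate instances of a dimethylamino group (-N(CH3)2) meeting every constraint; each maps to a distinct set of atoms, giving 2 matches.

2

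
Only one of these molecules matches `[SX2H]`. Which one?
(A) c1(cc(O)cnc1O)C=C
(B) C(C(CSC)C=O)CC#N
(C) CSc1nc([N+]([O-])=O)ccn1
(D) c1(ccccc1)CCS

D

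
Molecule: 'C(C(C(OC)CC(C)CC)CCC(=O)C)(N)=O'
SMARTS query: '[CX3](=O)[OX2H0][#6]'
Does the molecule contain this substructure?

The pattern [CX3](=O)[OX2H0][#6] describes a carbonyl carbon bonded to an oxygen that is itself bonded to carbon (no H on that O) — an ester.
The closest candidate here is a primary amide (-C(=O)NH2), but the carbonyl is bonded to N, not to an O-C linkage. No other fragment satisfies the full query, so there is no match.

No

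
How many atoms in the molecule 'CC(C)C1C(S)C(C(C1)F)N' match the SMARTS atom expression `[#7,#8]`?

1

Check the 11 heavy atoms by environment: 8× C → no; 1× S → no; 1× N → match; 1× F → no.
That gives 1 matching atom.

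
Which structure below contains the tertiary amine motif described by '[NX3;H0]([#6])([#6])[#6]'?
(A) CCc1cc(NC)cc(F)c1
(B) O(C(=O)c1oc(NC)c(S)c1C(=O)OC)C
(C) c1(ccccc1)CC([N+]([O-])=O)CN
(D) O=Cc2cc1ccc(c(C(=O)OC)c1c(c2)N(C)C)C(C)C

D

[NX3;H0]([#6])([#6])[#6] describes a trivalent nitrogen with no H, bonded to three carbons (a tertiary amine).
(A) has an N-methylamino group (-NHCH3) but the nitrogen still has one H (H1), not H0.
(B) has an N-methylamino group (-NHCH3) but the nitrogen still has one H (H1), not H0.
(C) has a primary amino group (-NH2) but the nitrogen has H2, not H0 with three carbons.
(D) contains a dimethylamino group (-N(CH3)2), which satisfies every atom and bond constraint.
So the answer is (D).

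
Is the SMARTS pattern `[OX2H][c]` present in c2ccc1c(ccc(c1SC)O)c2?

Yes

The pattern [OX2H][c] describes a hydroxyl oxygen attached to an aromatic carbon — a phenol.
The molecule carries a hydroxyl group (-OH), whose atoms satisfy every constraint of the query, so the pattern matches.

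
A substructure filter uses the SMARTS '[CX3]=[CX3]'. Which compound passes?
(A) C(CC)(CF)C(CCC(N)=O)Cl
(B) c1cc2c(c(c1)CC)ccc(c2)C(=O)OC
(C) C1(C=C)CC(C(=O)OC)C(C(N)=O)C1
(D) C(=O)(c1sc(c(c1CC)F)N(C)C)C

C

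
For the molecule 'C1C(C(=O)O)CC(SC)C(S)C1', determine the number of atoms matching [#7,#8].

2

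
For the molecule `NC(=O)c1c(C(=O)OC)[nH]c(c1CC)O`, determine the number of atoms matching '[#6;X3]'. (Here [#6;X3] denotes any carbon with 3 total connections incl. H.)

6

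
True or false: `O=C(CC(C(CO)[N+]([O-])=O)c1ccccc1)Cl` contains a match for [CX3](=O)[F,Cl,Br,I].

The pattern [CX3](=O)[F,Cl,Br,I] describes a carbonyl carbon bonded to a halogen — an acyl halide.
The molecule carries an acyl chloride (-C(=O)Cl), whose atoms satisfy every constraint of the query, so the pattern matches.

True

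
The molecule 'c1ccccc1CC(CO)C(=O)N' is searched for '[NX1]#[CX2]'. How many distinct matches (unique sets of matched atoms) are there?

0

[NX1]#[CX2] is the SMARTS for a nitrile: a nitrogen triple-bonded to a two-connected carbon.
The molecule has a primary amide (-C(=O)NH2), but the nitrogen is NX3, not NX1; nothing else fits, so there are 0 matches.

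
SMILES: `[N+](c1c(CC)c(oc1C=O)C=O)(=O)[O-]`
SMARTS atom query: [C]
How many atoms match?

4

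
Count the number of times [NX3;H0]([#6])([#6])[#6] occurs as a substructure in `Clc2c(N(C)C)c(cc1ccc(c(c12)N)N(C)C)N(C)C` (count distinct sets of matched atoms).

3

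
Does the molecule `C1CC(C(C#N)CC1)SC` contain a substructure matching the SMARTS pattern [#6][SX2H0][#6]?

Yes

The pattern [#6][SX2H0][#6] describes an aliphatic sulfur bridging two carbons with no H on the sulfur — a thioether.
The molecule carries a methylthio ether (-SCH3), whose atoms satisfy every constraint of the query, so the pattern matches.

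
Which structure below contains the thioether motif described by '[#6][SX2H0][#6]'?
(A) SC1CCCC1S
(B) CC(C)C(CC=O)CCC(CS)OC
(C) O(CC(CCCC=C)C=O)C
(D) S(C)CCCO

D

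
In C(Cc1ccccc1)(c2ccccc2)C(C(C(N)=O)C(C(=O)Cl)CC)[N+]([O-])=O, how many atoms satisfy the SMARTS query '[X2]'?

0

The query [X2] means: any atom with exactly two total connections (bonds + H).
Check the 28 heavy atoms by environment: 7× C (X4) → no; 12× c (aromatic, X3) → no; 2× C (X3) → no; 3× O (X1) → no; 1× Cl (X1) → no; 1× N (charge +1, X3) → no; 1× O (charge -1, X1) → no; 1× N (X3) → no.
No environment satisfies the query, so 0 matching atoms.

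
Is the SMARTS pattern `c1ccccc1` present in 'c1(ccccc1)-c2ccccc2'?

The pattern c1ccccc1 describes six aromatic carbons in a ring — a benzene ring.
The molecule carries a phenyl ring, whose atoms satisfy every constraint of the query, so the pattern matches.

Yes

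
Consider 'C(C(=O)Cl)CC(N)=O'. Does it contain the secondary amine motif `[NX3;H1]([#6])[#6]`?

No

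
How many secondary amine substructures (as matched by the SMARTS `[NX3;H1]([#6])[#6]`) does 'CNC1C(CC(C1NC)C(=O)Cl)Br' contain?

2

[NX3;H1]([#6])[#6] is the SMARTS for a secondary amine: a trivalent nitrogen with one H, bonded to two carbons.
The molecule carries 2 separate instances of an N-methylamino group (-NHCH3) meeting every constraint; each maps to a distinct set of atoms, giving 2 matches.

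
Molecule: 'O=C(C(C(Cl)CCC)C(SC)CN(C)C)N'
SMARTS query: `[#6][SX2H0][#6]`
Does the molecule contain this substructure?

The pattern [#6][SX2H0][#6] describes an aliphatic sulfur bridging two carbons with no H on the sulfur — a thioether.
The molecule carries a methylthio ether (-SCH3), whose atoms satisfy every constraint of the query, so the pattern matches.

Yes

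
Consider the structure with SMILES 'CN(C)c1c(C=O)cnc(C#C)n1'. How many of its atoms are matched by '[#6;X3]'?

The query [#6;X3] means: any carbon (aromatic or not) with three total connections.
Check the 13 heavy atoms by environment: 2× n (aromatic, X2) → no; 4× c (aromatic, X3) → match; 2× C (X2) → no; 1× C (X3) → match; 1× O (X1) → no; 1× N (X3) → no; 2× C (X4) → no.
Summing the matching environments: 4 + 1 = 5 matching atoms.

5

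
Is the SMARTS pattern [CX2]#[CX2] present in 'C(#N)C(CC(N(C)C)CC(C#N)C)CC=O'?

No

The pattern [CX2]#[CX2] describes a carbon-carbon triple bond — an alkyne.
The closest candidate here is a nitrile (-C#N), but the triple bond is C#N, not C#C. No other fragment satisfies the full query, so there is no match.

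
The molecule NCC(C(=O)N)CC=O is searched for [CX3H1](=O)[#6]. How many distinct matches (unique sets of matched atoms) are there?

[CX3H1](=O)[#6] is the SMARTS for an aldehyde: an sp2 carbon with one H, double-bonded to O and single-bonded to carbon.
Exactly one fragment in the molecule meets all constraints, giving 1 match.

1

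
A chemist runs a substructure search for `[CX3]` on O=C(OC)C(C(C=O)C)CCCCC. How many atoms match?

2

The query [CX3] means: C with X3: aliphatic carbon with exactly 3 total connections.
Check the 14 heavy atoms by environment: 9× C (X4) → no; 2× C (X3) → match; 2× O (X1) → no; 1× O (X2) → no.
That gives 2 matching atoms.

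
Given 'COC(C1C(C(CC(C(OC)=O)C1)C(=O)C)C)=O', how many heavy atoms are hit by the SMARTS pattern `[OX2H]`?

0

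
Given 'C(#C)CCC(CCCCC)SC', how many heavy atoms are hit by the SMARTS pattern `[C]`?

11

The query [C] means: uppercase C matches aliphatic (non-aromatic) carbon only.
Check the 12 heavy atoms by environment: 11× C → match; 1× S → no.
That gives 11 matching atoms.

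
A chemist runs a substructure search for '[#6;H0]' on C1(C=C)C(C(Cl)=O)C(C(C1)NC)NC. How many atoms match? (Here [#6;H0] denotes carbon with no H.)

1

The query [#6;H0] means: any carbon with no attached hydrogen.
Check the 14 heavy atoms by environment: 5× C (H1) → no; 2× C (H2) → no; 2× N (H1) → no; 2× C (H3) → no; 1× C (H0) → match; 1× O (H0) → no; 1× Cl (H0) → no.
That gives 1 matching atom.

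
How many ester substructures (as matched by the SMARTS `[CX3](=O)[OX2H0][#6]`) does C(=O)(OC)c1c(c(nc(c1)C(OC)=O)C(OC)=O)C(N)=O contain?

[CX3](=O)[OX2H0][#6] is the SMARTS for an ester: a carbonyl carbon bonded to an oxygen that is itself bonded to carbon (no H on that O).
The molecule carries 3 separate instances of a methyl-ester group (-C(=O)OCH3) meeting every constraint; each maps to a distinct set of atoms, giving 3 matches.

3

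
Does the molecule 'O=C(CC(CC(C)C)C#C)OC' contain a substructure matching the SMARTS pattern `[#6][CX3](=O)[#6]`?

No

The pattern [#6][CX3](=O)[#6] describes a carbonyl carbon (no H) flanked by two carbons — a ketone.
The closest candidate here is a methyl-ester group (-C(=O)OCH3), but one neighbour of the carbonyl carbon is O, not C. No other fragment satisfies the full query, so there is no match.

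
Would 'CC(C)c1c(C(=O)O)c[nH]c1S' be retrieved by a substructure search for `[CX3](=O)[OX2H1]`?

The pattern [CX3](=O)[OX2H1] describes an sp2 carbon double-bonded to O and single-bonded to an -OH oxygen — a carboxylic acid.
The molecule carries a carboxylic acid group (-C(=O)OH), whose atoms satisfy every constraint of the query, so the pattern matches.

Yes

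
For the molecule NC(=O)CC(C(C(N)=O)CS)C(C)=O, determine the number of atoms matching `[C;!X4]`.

3

The query [C;!X4] means: aliphatic carbon that does not have four total connections.
Check the 14 heavy atoms by environment: 5× C (X4) → no; 3× C (X3) → match; 3× O (X1) → no; 2× N (X3) → no; 1× S (X2) → no.
That gives 3 matching atoms.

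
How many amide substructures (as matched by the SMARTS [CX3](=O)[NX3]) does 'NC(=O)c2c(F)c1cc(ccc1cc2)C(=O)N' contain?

[CX3](=O)[NX3] is the SMARTS for an amide: a carbonyl carbon bonded to a trivalent nitrogen.
The molecule carries 2 separate instances of a primary amide (-C(=O)NH2) meeting every constraint; each maps to a distinct set of atoms, giving 2 matches.

2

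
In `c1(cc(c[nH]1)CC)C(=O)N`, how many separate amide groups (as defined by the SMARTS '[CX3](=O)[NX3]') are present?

[CX3](=O)[NX3] is the SMARTS for an amide: a carbonyl carbon bonded to a trivalent nitrogen.
Exactly one fragment in the molecule meets all constraints, giving 1 match.

1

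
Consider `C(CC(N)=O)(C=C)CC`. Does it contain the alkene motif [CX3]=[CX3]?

Yes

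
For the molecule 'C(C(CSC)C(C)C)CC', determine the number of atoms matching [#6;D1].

4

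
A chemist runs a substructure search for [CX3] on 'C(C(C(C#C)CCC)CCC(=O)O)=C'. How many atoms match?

Check the 14 heavy atoms by environment: 7× C (X4) → no; 3× C (X3) → match; 1× O (X1) → no; 1× O (X2) → no; 2× C (X2) → no.
That gives 3 matching atoms.

3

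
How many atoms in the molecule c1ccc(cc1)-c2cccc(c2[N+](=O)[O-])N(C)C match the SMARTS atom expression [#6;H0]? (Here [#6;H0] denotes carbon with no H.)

4

The query [#6;H0] means: any carbon with no attached hydrogen.
Check the 18 heavy atoms by environment: 4× c (aromatic, H0) → match; 8× c (aromatic, H1) → no; 1× N (charge +1, H0) → no; 1× O (charge -1, H0) → no; 1× O (H0) → no; 1× N (H0) → no; 2× C (H3) → no.
That gives 4 matching atoms.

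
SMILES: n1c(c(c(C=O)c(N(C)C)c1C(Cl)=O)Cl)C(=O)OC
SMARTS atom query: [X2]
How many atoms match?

The query [X2] means: any atom with exactly two total connections (bonds + H).
Check the 19 heavy atoms by environment: 1× n (aromatic, X2) → match; 5× c (aromatic, X3) → no; 3× C (X3) → no; 3× O (X1) → no; 1× O (X2) → match; 3× C (X4) → no; 1× N (X3) → no; 2× Cl (X1) → no.
Summing the matching environments: 1 + 1 = 2 matching atoms.

2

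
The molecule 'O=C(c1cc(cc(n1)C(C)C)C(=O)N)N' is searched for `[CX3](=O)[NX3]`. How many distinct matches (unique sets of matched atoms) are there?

[CX3](=O)[NX3] is the SMARTS for an amide: a carbonyl carbon bonded to a trivalent nitrogen.
The molecule carries 2 separate instances of a primary amide (-C(=O)NH2) meeting every constraint; each maps to a distinct set of atoms, giving 2 matches.

2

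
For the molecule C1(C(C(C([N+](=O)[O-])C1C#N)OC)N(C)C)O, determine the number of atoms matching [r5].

5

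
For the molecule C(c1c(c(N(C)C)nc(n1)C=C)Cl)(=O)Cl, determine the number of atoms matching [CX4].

2

Check the 15 heavy atoms by environment: 2× n (aromatic, X2) → no; 4× c (aromatic, X3) → no; 1× N (X3) → no; 2× C (X4) → match; 3× C (X3) → no; 1× O (X1) → no; 2× Cl (X1) → no.
That gives 2 matching atoms.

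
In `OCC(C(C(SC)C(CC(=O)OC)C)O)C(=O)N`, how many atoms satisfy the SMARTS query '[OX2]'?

Check the 18 heavy atoms by environment: 9× C (X4) → no; 1× S (X2) → no; 3× O (X2) → match; 2× C (X3) → no; 2× O (X1) → no; 1× N (X3) → no.
That gives 3 matching atoms.

3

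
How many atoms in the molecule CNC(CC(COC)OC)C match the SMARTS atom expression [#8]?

2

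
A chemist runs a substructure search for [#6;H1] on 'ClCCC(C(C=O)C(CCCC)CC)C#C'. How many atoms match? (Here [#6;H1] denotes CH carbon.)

Check the 16 heavy atoms by environment: 6× C (H2) → no; 5× C (H1) → match; 1× C (H0) → no; 1× O (H0) → no; 2× C (H3) → no; 1× Cl (H0) → no.
That gives 5 matching atoms.

5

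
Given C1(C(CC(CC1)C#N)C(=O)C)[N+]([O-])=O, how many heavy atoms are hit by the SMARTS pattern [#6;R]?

6

Check the 14 heavy atoms by environment: 6× C (in 6-ring) → match; 3× C (acyclic) → no; 2× O (acyclic) → no; 1× N (acyclic) → no; 1× N (charge +1, acyclic) → no; 1× O (charge -1, acyclic) → no.
That gives 6 matching atoms.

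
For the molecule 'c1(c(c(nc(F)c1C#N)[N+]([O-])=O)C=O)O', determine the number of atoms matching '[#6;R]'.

5

The query [#6;R] means: carbon that is part of a ring.
Check the 15 heavy atoms by environment: 1× n (aromatic, in 6-ring) → no; 5× c (aromatic, in 6-ring) → match; 3× O (acyclic) → no; 2× C (acyclic) → no; 1× F (acyclic) → no; 1× N (acyclic) → no; 1× N (charge +1, acyclic) → no; 1× O (charge -1, acyclic) → no.
That gives 5 matching atoms.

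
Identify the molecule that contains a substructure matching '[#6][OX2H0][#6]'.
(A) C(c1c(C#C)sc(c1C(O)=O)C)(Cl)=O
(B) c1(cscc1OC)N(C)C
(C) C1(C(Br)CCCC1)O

[#6][OX2H0][#6] describes an aliphatic oxygen bridging two carbons with no H on the oxygen (an ether).
(A) has a carboxylic acid group (-C(=O)OH) but the -OH oxygen has H1; the =O is OX1, not OX2.
(B) contains a methoxy ether (-OCH3), which satisfies every atom and bond constraint.
(C) has a hydroxyl group (-OH) but the oxygen has H1, not H0 bridging two carbons.
So the answer is (B).

B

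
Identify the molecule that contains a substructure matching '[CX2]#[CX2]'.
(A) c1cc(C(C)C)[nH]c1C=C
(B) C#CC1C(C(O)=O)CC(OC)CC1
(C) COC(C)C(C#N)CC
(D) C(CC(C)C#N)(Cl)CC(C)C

B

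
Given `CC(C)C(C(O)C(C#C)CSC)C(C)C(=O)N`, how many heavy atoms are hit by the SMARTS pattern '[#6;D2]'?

2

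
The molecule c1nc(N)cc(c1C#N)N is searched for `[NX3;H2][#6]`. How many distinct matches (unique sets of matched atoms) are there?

[NX3;H2][#6] is the SMARTS for a primary amine: a trivalent nitrogen with two H attached to carbon.
The molecule carries 2 separate instances of a primary amino group (-NH2) meeting every constraint; each maps to a distinct set of atoms, giving 2 matches.

2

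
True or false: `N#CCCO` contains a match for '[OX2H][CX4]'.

The pattern [OX2H][CX4] describes a hydroxyl oxygen bound to an sp3 (X4) carbon — an aliphatic alcohol.
The molecule carries a hydroxyl group (-OH), whose atoms satisfy every constraint of the query, so the pattern matches.

True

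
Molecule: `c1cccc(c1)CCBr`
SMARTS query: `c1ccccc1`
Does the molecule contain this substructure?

The pattern c1ccccc1 describes six aromatic carbons in a ring — a benzene ring.
The molecule carries a phenyl ring, whose atoms satisfy every constraint of the query, so the pattern matches.

Yes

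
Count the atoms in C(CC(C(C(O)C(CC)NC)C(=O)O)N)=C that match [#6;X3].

3

Check the 16 heavy atoms by environment: 8× C (X4) → no; 3× C (X3) → match; 1× O (X1) → no; 2× O (X2) → no; 2× N (X3) → no.
That gives 3 matching atoms.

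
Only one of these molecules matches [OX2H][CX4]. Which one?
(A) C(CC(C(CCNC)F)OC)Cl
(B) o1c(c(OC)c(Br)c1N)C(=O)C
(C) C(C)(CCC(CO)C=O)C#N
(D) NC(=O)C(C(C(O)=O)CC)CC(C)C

[OX2H][CX4] describes a hydroxyl oxygen bound to an sp3 (X4) carbon (an aliphatic alcohol).
(A) has a methoxy ether (-OCH3) but the oxygen has H0 (ether), not H1.
(B) has a methoxy ether (-OCH3) but the oxygen has H0 (ether), not H1.
(C) contains a hydroxyl group (-OH), which satisfies every atom and bond constraint.
(D) has a carboxylic acid group (-C(=O)OH) but the -OH is on a CX3 carbonyl carbon, not a CX4 carbon.
So the answer is (C).

C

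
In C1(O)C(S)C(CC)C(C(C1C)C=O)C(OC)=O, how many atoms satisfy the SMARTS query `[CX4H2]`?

The query [CX4H2] means: sp3 carbon (X4) with exactly two hydrogens.
Check the 17 heavy atoms by environment: 6× C (H1, X4) → no; 1× C (H1, X3) → no; 2× O (H0, X1) → no; 1× S (H1, X2) → no; 1× O (H1, X2) → no; 3× C (H3, X4) → no; 1× C (H2, X4) → match; 1× C (H0, X3) → no; 1× O (H0, X2) → no.
That gives 1 matching atom.

1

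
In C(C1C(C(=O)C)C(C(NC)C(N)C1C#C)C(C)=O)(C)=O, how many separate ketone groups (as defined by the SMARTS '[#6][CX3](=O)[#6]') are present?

[#6][CX3](=O)[#6] is the SMARTS for a ketone: a carbonyl carbon (no H) flanked by two carbons.
The molecule carries 3 separate instances of an acetyl/ketone group (-C(=O)CH3) meeting every constraint; each maps to a distinct set of atoms, giving 3 matches.

3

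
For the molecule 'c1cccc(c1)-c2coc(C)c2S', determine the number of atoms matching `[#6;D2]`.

The query [#6;D2] means: any carbon bonded to exactly two heavy atoms.
Check the 13 heavy atoms by environment: 1× o (aromatic, D2) → no; 6× c (aromatic, D2) → match; 4× c (aromatic, D3) → no; 1× C (D1) → no; 1× S (D1) → no.
That gives 6 matching atoms.

6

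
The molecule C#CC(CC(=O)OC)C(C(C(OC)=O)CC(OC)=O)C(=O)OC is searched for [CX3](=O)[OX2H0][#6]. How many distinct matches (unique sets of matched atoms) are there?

[CX3](=O)[OX2H0][#6] is the SMARTS for an ester: a carbonyl carbon bonded to an oxygen that is itself bonded to carbon (no H on that O).
The molecule carries 4 separate instances of a methyl-ester group (-C(=O)OCH3) meeting every constraint; each maps to a distinct set of atoms, giving 4 matches.

4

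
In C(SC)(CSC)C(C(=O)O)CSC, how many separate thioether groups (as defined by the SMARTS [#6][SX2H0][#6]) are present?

3

[#6][SX2H0][#6] is the SMARTS for a thioether: an aliphatic sulfur bridging two carbons with no H on the sulfur.
The molecule carries 3 separate instances of a methylthio ether (-SCH3) meeting every constraint; each maps to a distinct set of atoms, giving 3 matches.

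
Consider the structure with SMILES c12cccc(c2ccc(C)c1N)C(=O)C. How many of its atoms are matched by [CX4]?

2

The query [CX4] means: C with X4: aliphatic carbon with exactly 4 total connections (bonds + H).
Check the 15 heavy atoms by environment: 10× c (aromatic, X3) → no; 1× C (X3) → no; 1× O (X1) → no; 2× C (X4) → match; 1× N (X3) → no.
That gives 2 matching atoms.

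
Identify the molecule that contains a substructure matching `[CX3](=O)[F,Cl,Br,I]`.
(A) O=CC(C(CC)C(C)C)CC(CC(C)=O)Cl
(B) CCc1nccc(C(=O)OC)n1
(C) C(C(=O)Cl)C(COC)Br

C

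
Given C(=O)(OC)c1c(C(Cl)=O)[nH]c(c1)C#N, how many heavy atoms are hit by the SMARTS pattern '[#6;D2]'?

Check the 14 heavy atoms by environment: 1× n (aromatic, D2) → no; 3× c (aromatic, D3) → no; 1× c (aromatic, D2) → match; 1× C (D2) → match; 1× N (D1) → no; 2× C (D3) → no; 2× O (D1) → no; 1× O (D2) → no; 1× C (D1) → no; 1× Cl (D1) → no.
Summing the matching environments: 1 + 1 = 2 matching atoms.

2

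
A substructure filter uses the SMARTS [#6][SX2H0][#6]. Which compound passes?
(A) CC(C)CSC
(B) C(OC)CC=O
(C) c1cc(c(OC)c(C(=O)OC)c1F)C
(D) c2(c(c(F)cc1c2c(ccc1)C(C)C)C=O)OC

A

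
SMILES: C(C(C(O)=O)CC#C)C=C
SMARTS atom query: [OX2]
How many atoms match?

1

Check the 10 heavy atoms by environment: 3× C (X4) → no; 3× C (X3) → no; 1× O (X1) → no; 1× O (X2) → match; 2× C (X2) → no.
That gives 1 matching atom.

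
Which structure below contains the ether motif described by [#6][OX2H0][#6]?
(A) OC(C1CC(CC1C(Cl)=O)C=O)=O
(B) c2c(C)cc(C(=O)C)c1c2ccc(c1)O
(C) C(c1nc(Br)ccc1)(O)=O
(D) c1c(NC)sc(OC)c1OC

[#6][OX2H0][#6] describes an aliphatic oxygen bridging two carbons with no H on the oxygen (an ether).
(A) has a carboxylic acid group (-C(=O)OH) but the -OH oxygen has H1; the =O is OX1, not OX2.
(B) has a hydroxyl group (-OH) but the oxygen has H1, not H0 bridging two carbons.
(C) has a carboxylic acid group (-C(=O)OH) but the -OH oxygen has H1; the =O is OX1, not OX2.
(D) contains a methoxy ether (-OCH3), which satisfies every atom and bond constraint.
So the answer is (D).

D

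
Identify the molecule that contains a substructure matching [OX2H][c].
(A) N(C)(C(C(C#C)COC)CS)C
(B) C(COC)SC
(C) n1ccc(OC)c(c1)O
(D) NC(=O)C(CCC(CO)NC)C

C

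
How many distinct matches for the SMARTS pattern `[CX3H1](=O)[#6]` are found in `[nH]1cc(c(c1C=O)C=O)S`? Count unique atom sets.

[CX3H1](=O)[#6] is the SMARTS for an aldehyde: an sp2 carbon with one H, double-bonded to O and single-bonded to carbon.
The molecule carries 2 separate instances of an aldehyde (-CHO) meeting every constraint; each maps to a distinct set of atoms, giving 2 matches.

2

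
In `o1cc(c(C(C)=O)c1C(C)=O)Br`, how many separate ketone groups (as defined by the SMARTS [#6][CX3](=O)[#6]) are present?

2

[#6][CX3](=O)[#6] is the SMARTS for a ketone: a carbonyl carbon (no H) flanked by two carbons.
The molecule carries 2 separate instances of an acetyl/ketone group (-C(=O)CH3) meeting every constraint; each maps to a distinct set of atoms, giving 2 matches.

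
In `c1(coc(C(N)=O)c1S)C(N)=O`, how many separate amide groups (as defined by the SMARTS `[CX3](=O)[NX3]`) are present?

2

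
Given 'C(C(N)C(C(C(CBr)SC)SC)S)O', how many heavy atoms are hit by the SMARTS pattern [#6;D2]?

Check the 14 heavy atoms by environment: 2× C (D2) → match; 4× C (D3) → no; 1× Br (D1) → no; 1× O (D1) → no; 1× N (D1) → no; 1× S (D1) → no; 2× S (D2) → no; 2× C (D1) → no.
That gives 2 matching atoms.

2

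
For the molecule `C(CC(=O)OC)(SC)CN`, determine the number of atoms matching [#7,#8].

Check the 10 heavy atoms by environment: 6× C → no; 2× O → match; 1× N → match; 1× S → no.
Summing the matching environments: 2 + 1 = 3 matching atoms.

3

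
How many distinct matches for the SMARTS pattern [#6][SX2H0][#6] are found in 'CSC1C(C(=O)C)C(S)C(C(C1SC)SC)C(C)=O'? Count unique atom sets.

[#6][SX2H0][#6] is the SMARTS for a thioether: an aliphatic sulfur bridging two carbons with no H on the sulfur.
The molecule carries 3 separate instances of a methylthio ether (-SCH3) meeting every constraint; each maps to a distinct set of atoms, giving 3 matches.

3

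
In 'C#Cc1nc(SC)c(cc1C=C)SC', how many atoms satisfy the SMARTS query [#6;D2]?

3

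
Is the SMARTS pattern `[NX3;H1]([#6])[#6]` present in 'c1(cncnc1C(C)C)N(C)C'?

The pattern [NX3;H1]([#6])[#6] describes a trivalent nitrogen with one H, bonded to two carbons — a secondary amine.
The closest candidate here is a dimethylamino group (-N(CH3)2), but the nitrogen has H0, not H1. No other fragment satisfies the full query, so there is no match.

No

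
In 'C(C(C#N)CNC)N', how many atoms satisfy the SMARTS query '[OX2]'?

0

Check the 8 heavy atoms by environment: 4× C (X4) → no; 2× N (X3) → no; 1× C (X2) → no; 1× N (X1) → no.
No environment satisfies the query, so 0 matching atoms.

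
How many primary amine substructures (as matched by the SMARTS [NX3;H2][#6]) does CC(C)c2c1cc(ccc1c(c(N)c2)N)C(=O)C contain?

[NX3;H2][#6] is the SMARTS for a primary amine: a trivalent nitrogen with two H attached to carbon.
The molecule carries 2 separate instances of a primary amino group (-NH2) meeting every constraint; each maps to a distinct set of atoms, giving 2 matches.

2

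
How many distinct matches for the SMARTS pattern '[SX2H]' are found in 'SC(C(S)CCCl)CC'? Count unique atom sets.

2

[SX2H] is the SMARTS for a thiol: an aliphatic sulfur with two connections, one being H.
The molecule carries 2 separate instances of a thiol (-SH) meeting every constraint; each maps to a distinct set of atoms, giving 2 matches.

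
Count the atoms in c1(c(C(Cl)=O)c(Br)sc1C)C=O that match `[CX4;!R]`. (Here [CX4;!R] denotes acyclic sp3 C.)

1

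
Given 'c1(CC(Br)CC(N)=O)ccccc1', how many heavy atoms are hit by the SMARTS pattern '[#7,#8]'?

2

Check the 13 heavy atoms by environment: 4× C → no; 1× Br → no; 6× c (aromatic) → no; 1× O → match; 1× N → match.
Summing the matching environments: 1 + 1 = 2 matching atoms.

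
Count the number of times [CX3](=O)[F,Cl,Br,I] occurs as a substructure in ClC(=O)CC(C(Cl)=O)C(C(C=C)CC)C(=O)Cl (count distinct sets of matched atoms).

3

[CX3](=O)[F,Cl,Br,I] is the SMARTS for an acyl halide: a carbonyl carbon bonded to a halogen.
The molecule carries 3 separate instances of an acyl chloride (-C(=O)Cl) meeting every constraint; each maps to a distinct set of atoms, giving 3 matches.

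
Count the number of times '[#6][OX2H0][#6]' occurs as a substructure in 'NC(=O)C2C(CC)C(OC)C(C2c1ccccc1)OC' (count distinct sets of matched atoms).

[#6][OX2H0][#6] is the SMARTS for an ether: an aliphatic oxygen bridging two carbons with no H on the oxygen.
The molecule carries 2 separate instances of a methoxy ether (-OCH3) meeting every constraint; each maps to a distinct set of atoms, giving 2 matches.

2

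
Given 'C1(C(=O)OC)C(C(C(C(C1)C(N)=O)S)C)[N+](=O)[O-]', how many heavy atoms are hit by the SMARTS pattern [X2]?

2

The query [X2] means: any atom with exactly two total connections (bonds + H).
Check the 18 heavy atoms by environment: 8× C (X4) → no; 2× C (X3) → no; 3× O (X1) → no; 1× O (X2) → match; 1× S (X2) → match; 1× N (X3) → no; 1× N (charge +1, X3) → no; 1× O (charge -1, X1) → no.
Summing the matching environments: 1 + 1 = 2 matching atoms.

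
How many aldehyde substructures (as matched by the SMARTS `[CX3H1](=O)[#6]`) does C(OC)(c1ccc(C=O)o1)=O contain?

[CX3H1](=O)[#6] is the SMARTS for an aldehyde: an sp2 carbon with one H, double-bonded to O and single-bonded to carbon.
Exactly one fragment in the molecule meets all constraints, giving 1 match.

1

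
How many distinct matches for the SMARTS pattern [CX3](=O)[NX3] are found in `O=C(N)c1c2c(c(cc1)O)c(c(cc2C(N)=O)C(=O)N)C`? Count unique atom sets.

[CX3](=O)[NX3] is the SMARTS for an amide: a carbonyl carbon bonded to a trivalent nitrogen.
The molecule carries 3 separate instances of a primary amide (-C(=O)NH2) meeting every constraint; each maps to a distinct set of atoms, giving 3 matches.

3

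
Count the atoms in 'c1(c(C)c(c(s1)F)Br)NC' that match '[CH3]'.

2

The query [CH3] means: aliphatic carbon with exactly three hydrogens.
Check the 10 heavy atoms by environment: 1× s (aromatic, H0) → no; 4× c (aromatic, H0) → no; 1× F (H0) → no; 1× Br (H0) → no; 2× C (H3) → match; 1× N (H1) → no.
That gives 2 matching atoms.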